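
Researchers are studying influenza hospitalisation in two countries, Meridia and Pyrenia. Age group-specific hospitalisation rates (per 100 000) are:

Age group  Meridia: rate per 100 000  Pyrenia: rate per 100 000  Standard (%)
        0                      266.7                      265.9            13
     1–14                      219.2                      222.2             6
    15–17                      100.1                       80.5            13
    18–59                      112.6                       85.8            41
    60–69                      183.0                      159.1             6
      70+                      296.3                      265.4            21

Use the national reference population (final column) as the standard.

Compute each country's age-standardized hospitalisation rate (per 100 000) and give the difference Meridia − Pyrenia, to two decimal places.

Standard weights: 0.13, 0.06, 0.13, 0.41, 0.06, 0.21.
Meridia: 0.1300×266.7 + 0.0600×219.2 + 0.1300×100.1 + 0.4100×112.6 + 0.0600×183.0 + 0.2100×296.3 = 180.2050 per 100 000.
Pyrenia: 0.1300×265.9 + 0.0600×222.2 + 0.1300×80.5 + 0.4100×85.8 + 0.0600×159.1 + 0.2100×265.4 = 158.8220 per 100 000.
Difference = 180.2050 − 158.8220 = 21.3830.

21.38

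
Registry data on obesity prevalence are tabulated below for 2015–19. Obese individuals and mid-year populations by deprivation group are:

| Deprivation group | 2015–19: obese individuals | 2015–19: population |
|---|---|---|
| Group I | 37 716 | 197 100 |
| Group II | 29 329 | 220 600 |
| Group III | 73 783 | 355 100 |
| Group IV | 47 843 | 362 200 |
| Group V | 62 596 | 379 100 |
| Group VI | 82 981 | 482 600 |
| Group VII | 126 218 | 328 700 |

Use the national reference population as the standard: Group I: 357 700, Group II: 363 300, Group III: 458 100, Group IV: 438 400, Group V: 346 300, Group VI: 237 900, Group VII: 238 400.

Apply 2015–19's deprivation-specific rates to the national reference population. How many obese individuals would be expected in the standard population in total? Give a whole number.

459471

Deprivation-specific rates per 1 000 for 2015–19: 191.355, 132.951, 207.781, 132.090, 165.117, 171.946, 383.991.
Expected obese individuals = Σ (standard pop × deprivation-specific rate ÷ 1 000)
= 357 700×191.355/1 000 + 363 300×132.951/1 000 + 458 100×207.781/1 000 + 438 400×132.090/1 000 + 346 300×165.117/1 000 + 237 900×171.946/1 000 + 238 400×383.991/1 000
= 68447.56 + 48301.11 + 95184.43 + 57908.26 + 57180.15 + 40905.88 + 91543.57 = 459470.96.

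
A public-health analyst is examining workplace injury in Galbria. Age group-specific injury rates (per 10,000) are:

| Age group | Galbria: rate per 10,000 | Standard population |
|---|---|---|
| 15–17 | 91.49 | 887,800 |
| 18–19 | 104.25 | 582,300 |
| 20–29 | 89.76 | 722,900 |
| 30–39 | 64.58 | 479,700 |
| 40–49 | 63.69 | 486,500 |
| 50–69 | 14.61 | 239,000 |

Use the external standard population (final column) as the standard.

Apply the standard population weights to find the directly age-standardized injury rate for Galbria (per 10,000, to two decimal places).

Standard total = 3,398,200; weights = 0.2613, 0.1714, 0.2127, 0.1412, 0.1432, 0.0703.
Standardized rate: 0.2613×91.49 + 0.1714×104.25 + 0.2127×89.76 + 0.1412×64.58 + 0.1432×63.69 + 0.0703×14.61 = 80.1227 per 10,000.

80.12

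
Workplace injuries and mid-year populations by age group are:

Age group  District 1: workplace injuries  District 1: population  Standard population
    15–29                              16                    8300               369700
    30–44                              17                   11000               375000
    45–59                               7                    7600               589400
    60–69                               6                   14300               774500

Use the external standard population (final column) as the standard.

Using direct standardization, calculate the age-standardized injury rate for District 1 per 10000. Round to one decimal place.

Age-specific rates per 10000 for District 1: 19.28, 15.45, 9.21, 4.20.
Standard total = 2108600; weights = 0.1753, 0.1778, 0.2795, 0.3673.
Standardized rate: 0.1753×19.28 + 0.1778×15.45 + 0.2795×9.21 + 0.3673×4.20 = 10.2440 per 10000.

10.2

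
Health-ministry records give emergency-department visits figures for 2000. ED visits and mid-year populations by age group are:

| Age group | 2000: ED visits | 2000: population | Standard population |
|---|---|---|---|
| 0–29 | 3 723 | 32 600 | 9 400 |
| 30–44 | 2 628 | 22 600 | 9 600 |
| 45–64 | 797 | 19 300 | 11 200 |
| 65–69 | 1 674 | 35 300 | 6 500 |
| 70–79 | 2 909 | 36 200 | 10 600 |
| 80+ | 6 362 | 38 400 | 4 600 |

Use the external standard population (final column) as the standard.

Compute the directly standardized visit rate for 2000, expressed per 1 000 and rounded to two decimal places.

88.14

Age-specific rates per 1 000 for 2000: 114.202, 116.283, 41.295, 47.422, 80.359, 165.677.
Standard total = 51 900; weights = 0.1811, 0.1850, 0.2158, 0.1252, 0.2042, 0.0886.
Standardized rate: 0.1811×114.202 + 0.1850×116.283 + 0.2158×41.295 + 0.1252×47.422 + 0.2042×80.359 + 0.0886×165.677 = 88.1405 per 1 000.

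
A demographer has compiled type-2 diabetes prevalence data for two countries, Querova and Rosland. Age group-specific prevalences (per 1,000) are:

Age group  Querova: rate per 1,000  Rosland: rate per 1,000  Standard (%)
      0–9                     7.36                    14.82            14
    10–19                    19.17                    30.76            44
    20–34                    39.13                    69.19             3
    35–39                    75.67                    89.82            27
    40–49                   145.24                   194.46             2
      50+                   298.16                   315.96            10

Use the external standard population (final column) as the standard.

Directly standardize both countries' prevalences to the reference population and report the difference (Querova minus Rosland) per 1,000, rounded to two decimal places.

Standard weights: 0.14, 0.44, 0.03, 0.27, 0.02, 0.10.
Querova: 0.1400×7.36 + 0.4400×19.17 + 0.0300×39.13 + 0.2700×75.67 + 0.0200×145.24 + 0.1000×298.16 = 63.7908 per 1,000.
Rosland: 0.1400×14.82 + 0.4400×30.76 + 0.0300×69.19 + 0.2700×89.82 + 0.0200×194.46 + 0.1000×315.96 = 77.4215 per 1,000.
Difference = 63.7908 − 77.4215 = -13.6307.

-13.63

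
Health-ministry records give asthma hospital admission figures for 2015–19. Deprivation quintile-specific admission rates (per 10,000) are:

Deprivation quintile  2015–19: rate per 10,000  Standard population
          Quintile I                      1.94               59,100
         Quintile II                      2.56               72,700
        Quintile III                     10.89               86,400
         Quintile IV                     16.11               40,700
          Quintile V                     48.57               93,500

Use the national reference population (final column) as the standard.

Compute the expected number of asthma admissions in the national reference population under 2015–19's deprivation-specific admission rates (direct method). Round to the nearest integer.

644

Expected asthma admissions = Σ (standard pop × deprivation-specific rate ÷ 10,000)
= 59,100×1.94/10,000 + 72,700×2.56/10,000 + 86,400×10.89/10,000 + 40,700×16.11/10,000 + 93,500×48.57/10,000
= 11.47 + 18.61 + 94.09 + 65.57 + 454.13 = 643.86.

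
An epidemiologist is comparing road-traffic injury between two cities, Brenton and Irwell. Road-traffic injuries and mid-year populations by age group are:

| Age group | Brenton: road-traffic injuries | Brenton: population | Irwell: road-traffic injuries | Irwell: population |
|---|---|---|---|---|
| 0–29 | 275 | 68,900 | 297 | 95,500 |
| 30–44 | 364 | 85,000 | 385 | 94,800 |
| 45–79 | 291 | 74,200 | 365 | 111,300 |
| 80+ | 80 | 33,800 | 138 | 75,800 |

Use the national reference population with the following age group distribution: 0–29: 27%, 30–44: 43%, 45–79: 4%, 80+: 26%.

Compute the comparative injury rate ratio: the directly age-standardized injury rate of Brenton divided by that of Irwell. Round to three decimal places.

1.157

Age-specific rates per 100,000 for Brenton: 399.13, 428.24, 392.18, 236.69.
For Irwell: 310.99, 406.12, 327.94, 182.06.
Standard weights: 0.27, 0.43, 0.04, 0.26.
Brenton: 0.2700×399.13 + 0.4300×428.24 + 0.0400×392.18 + 0.2600×236.69 = 369.1318 per 100,000.
Irwell: 0.2700×310.99 + 0.4300×406.12 + 0.0400×327.94 + 0.2600×182.06 = 319.0522 per 100,000.
Ratio = 369.1318 ÷ 319.0522 = 1.15696.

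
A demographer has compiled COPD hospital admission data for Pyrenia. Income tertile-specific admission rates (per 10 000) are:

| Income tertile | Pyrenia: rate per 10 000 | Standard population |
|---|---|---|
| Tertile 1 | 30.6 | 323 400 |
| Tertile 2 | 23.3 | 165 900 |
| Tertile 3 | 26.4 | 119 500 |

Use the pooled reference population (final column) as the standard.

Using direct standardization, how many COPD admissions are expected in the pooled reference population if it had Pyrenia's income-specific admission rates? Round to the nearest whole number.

Expected COPD admissions = Σ (standard pop × income-specific rate ÷ 10 000)
= 323 400×30.6/10 000 + 165 900×23.3/10 000 + 119 500×26.4/10 000
= 989.60 + 386.55 + 315.48 = 1691.63.

1692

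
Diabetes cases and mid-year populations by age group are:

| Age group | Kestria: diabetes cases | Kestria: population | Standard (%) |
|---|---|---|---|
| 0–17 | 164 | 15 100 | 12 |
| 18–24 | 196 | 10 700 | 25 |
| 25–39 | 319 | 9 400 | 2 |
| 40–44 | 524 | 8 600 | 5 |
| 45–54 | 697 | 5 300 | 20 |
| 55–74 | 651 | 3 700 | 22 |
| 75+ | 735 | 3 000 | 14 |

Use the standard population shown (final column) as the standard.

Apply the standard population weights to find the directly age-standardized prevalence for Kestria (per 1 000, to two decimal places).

108.92

Age-specific rates per 1 000 for Kestria: 10.861, 18.318, 33.936, 60.930, 131.509, 175.946, 245.000.
Standard weights: 0.12, 0.25, 0.02, 0.05, 0.20, 0.22, 0.14.
Standardized rate: 0.1200×10.861 + 0.2500×18.318 + 0.0200×33.936 + 0.0500×60.930 + 0.2000×131.509 + 0.2200×175.946 + 0.1400×245.000 = 108.9180 per 1 000.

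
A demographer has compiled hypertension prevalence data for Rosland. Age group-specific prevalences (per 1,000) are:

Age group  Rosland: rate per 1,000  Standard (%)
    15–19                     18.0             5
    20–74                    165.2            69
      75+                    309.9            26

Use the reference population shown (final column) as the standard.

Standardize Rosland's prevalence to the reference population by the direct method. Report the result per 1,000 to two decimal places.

195.46

Standard weights: 0.05, 0.69, 0.26.
Standardized rate: 0.0500×18.0 + 0.6900×165.2 + 0.2600×309.9 = 195.4620 per 1,000.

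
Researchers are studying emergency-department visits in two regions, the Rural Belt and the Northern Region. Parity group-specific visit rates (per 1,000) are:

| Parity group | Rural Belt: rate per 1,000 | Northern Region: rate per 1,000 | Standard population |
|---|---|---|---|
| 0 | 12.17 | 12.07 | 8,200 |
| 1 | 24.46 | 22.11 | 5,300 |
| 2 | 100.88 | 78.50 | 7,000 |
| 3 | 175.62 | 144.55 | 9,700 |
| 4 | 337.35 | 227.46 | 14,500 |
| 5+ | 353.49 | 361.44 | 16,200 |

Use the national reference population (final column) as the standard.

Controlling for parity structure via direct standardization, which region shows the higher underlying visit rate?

Standard total = 60,900; weights = 0.1346, 0.0870, 0.1149, 0.1593, 0.2381, 0.2660.
The Rural Belt: 0.1346×12.17 + 0.0870×24.46 + 0.1149×100.88 + 0.1593×175.62 + 0.2381×337.35 + 0.2660×353.49 = 217.6883 per 1,000.
The Northern Region: 0.1346×12.07 + 0.0870×22.11 + 0.1149×78.50 + 0.1593×144.55 + 0.2381×227.46 + 0.2660×361.44 = 185.8997 per 1,000.

Rural Belt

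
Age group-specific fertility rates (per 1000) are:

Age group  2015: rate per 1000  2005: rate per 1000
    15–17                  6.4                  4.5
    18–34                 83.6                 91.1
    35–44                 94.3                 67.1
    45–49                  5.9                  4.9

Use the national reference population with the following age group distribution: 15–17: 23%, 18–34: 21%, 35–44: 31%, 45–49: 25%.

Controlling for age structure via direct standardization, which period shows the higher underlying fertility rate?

Standard weights: 0.23, 0.21, 0.31, 0.25.
2015: 0.2300×6.4 + 0.2100×83.6 + 0.3100×94.3 + 0.2500×5.9 = 49.7360 per 1000.
2005: 0.2300×4.5 + 0.2100×91.1 + 0.3100×67.1 + 0.2500×4.9 = 42.1920 per 1000.

2015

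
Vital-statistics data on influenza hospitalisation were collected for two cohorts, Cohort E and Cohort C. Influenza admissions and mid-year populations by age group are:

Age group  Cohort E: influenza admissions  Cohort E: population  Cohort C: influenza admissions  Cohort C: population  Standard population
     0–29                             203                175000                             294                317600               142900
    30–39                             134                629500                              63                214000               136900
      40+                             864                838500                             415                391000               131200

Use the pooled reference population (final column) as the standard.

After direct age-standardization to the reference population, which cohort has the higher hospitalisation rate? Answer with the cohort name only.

Cohort E

Age-specific rates per 100000 for Cohort E: 116.00, 21.29, 103.04.
For Cohort C: 92.57, 29.44, 106.14.
Standard total = 411000; weights = 0.3477, 0.3331, 0.3192.
Cohort E: 0.3477×116.00 + 0.3331×21.29 + 0.3192×103.04 = 80.3152 per 100000.
Cohort C: 0.3477×92.57 + 0.3331×29.44 + 0.3192×106.14 = 75.8728 per 100000.
The crude rates (73.10 vs 83.68) would put Cohort C higher, but that reflects its age composition; once standardized to a common age structure, Cohort E has the higher underlying rate.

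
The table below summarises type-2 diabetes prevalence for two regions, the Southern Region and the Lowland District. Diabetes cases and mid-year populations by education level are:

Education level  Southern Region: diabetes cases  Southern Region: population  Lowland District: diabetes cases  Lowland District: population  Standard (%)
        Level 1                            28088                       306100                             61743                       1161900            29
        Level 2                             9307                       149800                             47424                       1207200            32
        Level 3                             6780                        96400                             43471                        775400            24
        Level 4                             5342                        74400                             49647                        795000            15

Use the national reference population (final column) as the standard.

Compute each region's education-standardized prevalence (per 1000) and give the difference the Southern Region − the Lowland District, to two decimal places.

Education-specific rates per 1000 for the Southern Region: 91.761, 62.130, 70.332, 71.801.
For the Lowland District: 53.140, 39.284, 56.063, 62.449.
Standard weights: 0.29, 0.32, 0.24, 0.15.
The Southern Region: 0.2900×91.761 + 0.3200×62.130 + 0.2400×70.332 + 0.1500×71.801 = 74.1419 per 1000.
The Lowland District: 0.2900×53.140 + 0.3200×39.284 + 0.2400×56.063 + 0.1500×62.449 = 50.8039 per 1000.
Difference = 74.1419 − 50.8039 = 23.3380.

23.34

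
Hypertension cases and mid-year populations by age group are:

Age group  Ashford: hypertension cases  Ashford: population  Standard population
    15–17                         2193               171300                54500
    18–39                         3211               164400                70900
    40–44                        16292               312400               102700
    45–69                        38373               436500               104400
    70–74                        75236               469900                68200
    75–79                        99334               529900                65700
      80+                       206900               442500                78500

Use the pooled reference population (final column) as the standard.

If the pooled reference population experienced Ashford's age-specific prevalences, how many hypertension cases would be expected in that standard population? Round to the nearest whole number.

76556

Age-specific rates per 1000 for Ashford: 12.802, 19.532, 52.151, 87.911, 160.111, 187.458, 467.571.
Expected hypertension cases = Σ (standard pop × age-specific rate ÷ 1000)
= 54500×12.802/1000 + 70900×19.532/1000 + 102700×52.151/1000 + 104400×87.911/1000 + 68200×160.111/1000 + 65700×187.458/1000 + 78500×467.571/1000
= 697.71 + 1384.79 + 5355.92 + 9177.87 + 10919.55 + 12315.99 + 36704.29 = 76556.13.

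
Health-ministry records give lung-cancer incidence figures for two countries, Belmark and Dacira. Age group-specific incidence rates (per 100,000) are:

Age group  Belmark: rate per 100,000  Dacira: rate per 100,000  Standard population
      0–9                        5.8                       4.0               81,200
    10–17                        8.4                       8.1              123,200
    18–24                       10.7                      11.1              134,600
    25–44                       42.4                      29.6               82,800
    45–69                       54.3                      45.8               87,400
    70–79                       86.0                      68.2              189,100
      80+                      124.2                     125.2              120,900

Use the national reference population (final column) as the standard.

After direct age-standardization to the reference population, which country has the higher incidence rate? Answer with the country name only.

Belmark

Standard total = 819,200; weights = 0.0991, 0.1504, 0.1643, 0.1011, 0.1067, 0.2308, 0.1476.
Belmark: 0.0991×5.8 + 0.1504×8.4 + 0.1643×10.7 + 0.1011×42.4 + 0.1067×54.3 + 0.2308×86.0 + 0.1476×124.2 = 51.8567 per 100,000.
Dacira: 0.0991×4.0 + 0.1504×8.1 + 0.1643×11.1 + 0.1011×29.6 + 0.1067×45.8 + 0.2308×68.2 + 0.1476×125.2 = 45.5370 per 100,000.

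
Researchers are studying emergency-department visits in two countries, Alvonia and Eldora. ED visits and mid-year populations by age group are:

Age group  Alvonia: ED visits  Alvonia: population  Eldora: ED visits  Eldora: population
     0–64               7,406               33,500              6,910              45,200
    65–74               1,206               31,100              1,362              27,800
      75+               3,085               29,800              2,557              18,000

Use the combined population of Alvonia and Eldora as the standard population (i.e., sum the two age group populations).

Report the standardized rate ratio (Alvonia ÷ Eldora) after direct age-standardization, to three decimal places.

Age-specific rates per 1,000 for Alvonia: 221.075, 38.778, 103.523.
For Eldora: 152.876, 48.993, 142.056.
Combined standard total = 185,400; weights = 0.4245, 0.3177, 0.2578.
Alvonia: 0.4245×221.075 + 0.3177×38.778 + 0.2578×103.523 = 132.8534 per 1,000.
Eldora: 0.4245×152.876 + 0.3177×48.993 + 0.2578×142.056 = 117.0835 per 1,000.
Ratio = 132.8534 ÷ 117.0835 = 1.13469.

1.135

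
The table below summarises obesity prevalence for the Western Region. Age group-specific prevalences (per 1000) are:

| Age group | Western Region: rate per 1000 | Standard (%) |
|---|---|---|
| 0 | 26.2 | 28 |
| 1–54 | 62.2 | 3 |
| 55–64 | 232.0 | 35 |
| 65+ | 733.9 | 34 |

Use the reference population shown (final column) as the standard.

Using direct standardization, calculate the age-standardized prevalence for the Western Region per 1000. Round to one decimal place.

Standard weights: 0.28, 0.03, 0.35, 0.34.
Standardized rate: 0.2800×26.2 + 0.0300×62.2 + 0.3500×232.0 + 0.3400×733.9 = 339.9280 per 1000.

339.9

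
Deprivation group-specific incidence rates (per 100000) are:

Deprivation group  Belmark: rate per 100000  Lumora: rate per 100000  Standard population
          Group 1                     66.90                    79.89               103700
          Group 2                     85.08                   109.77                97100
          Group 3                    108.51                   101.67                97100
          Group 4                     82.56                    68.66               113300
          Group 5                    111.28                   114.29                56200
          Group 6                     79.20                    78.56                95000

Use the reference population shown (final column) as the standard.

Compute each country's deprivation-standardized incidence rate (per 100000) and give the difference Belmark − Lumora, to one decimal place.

-2.9

Standard total = 562400; weights = 0.1844, 0.1727, 0.1727, 0.2015, 0.0999, 0.1689.
Belmark: 0.1844×66.90 + 0.1727×85.08 + 0.1727×108.51 + 0.2015×82.56 + 0.0999×111.28 + 0.1689×79.20 = 86.8903 per 100000.
Lumora: 0.1844×79.89 + 0.1727×109.77 + 0.1727×101.67 + 0.2015×68.66 + 0.0999×114.29 + 0.1689×78.56 = 89.7598 per 100000.
Difference = 86.8903 − 89.7598 = -2.8695.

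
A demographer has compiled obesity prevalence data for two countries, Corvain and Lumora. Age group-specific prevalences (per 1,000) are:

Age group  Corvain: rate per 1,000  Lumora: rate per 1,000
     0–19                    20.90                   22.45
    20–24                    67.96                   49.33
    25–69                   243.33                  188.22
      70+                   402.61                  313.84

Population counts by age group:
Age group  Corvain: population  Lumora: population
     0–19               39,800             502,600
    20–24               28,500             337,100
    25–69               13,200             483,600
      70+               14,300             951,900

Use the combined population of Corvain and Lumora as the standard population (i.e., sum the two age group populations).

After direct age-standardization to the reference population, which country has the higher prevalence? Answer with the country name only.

Corvain

Combined standard total = 2,371,000; weights = 0.2288, 0.1542, 0.2095, 0.4075.
Corvain: 0.2288×20.90 + 0.1542×67.96 + 0.2095×243.33 + 0.4075×402.61 = 230.3123 per 1,000.
Lumora: 0.2288×22.45 + 0.1542×49.33 + 0.2095×188.22 + 0.4075×313.84 = 180.0725 per 1,000.
The crude rates (122.53 vs 183.58) would put Lumora higher, but that reflects its age composition; once standardized to a common age structure, Corvain has the higher underlying rate.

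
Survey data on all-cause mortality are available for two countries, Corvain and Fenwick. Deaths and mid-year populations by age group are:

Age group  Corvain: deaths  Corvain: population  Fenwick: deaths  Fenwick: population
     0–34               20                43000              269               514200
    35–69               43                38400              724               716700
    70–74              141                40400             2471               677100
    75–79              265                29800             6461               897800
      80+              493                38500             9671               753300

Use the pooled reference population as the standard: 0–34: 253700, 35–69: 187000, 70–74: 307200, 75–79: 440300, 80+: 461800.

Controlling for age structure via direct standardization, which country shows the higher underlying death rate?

Age-specific rates per 1000 for Corvain: 0.465, 1.120, 3.490, 8.893, 12.805.
For Fenwick: 0.523, 1.010, 3.649, 7.196, 12.838.
Standard total = 1650000; weights = 0.1538, 0.1133, 0.1862, 0.2668, 0.2799.
Corvain: 0.1538×0.465 + 0.1133×1.120 + 0.1862×3.490 + 0.2668×8.893 + 0.2799×12.805 = 6.8051 per 1000.
Fenwick: 0.1538×0.523 + 0.1133×1.010 + 0.1862×3.649 + 0.2668×7.196 + 0.2799×12.838 = 6.3879 per 1000.
The crude rates (5.06 vs 5.51) would put Fenwick higher, but that reflects its age composition; once standardized to a common age structure, Corvain has the higher underlying rate.

Corvain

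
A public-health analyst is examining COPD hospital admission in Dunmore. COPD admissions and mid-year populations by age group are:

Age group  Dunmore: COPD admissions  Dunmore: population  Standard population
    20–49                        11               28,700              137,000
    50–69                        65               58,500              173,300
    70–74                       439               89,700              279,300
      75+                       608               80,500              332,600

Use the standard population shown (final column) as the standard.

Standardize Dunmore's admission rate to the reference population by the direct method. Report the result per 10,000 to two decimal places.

Age-specific rates per 10,000 for Dunmore: 3.83, 11.11, 48.94, 75.53.
Standard total = 922,200; weights = 0.1486, 0.1879, 0.3029, 0.3607.
Standardized rate: 0.1486×3.83 + 0.1879×11.11 + 0.3029×48.94 + 0.3607×75.53 = 44.7196 per 10,000.

44.72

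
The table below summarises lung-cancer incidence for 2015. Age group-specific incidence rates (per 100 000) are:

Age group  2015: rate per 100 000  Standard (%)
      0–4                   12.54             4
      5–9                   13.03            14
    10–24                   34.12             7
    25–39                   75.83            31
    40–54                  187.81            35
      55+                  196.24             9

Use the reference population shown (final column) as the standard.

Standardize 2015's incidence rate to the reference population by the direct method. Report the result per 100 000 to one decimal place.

Standard weights: 0.04, 0.14, 0.07, 0.31, 0.35, 0.09.
Standardized rate: 0.0400×12.54 + 0.1400×13.03 + 0.0700×34.12 + 0.3100×75.83 + 0.3500×187.81 + 0.0900×196.24 = 111.6166 per 100 000.

111.6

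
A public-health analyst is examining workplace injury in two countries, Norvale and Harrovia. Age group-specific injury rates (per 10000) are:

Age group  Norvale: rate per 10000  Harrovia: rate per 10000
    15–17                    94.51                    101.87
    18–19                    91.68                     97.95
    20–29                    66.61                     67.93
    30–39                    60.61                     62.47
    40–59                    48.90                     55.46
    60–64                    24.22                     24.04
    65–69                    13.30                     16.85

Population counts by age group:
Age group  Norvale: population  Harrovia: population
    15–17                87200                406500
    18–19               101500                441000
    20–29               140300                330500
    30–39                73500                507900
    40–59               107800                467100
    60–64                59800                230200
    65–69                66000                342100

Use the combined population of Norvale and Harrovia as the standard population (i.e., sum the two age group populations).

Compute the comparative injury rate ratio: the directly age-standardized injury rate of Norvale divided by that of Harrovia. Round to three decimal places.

Combined standard total = 3361400; weights = 0.1469, 0.1614, 0.1401, 0.1730, 0.1710, 0.0863, 0.1214.
Norvale: 0.1469×94.51 + 0.1614×91.68 + 0.1401×66.61 + 0.1730×60.61 + 0.1710×48.90 + 0.0863×24.22 + 0.1214×13.30 = 60.5577 per 10000.
Harrovia: 0.1469×101.87 + 0.1614×97.95 + 0.1401×67.93 + 0.1730×62.47 + 0.1710×55.46 + 0.0863×24.04 + 0.1214×16.85 = 64.6947 per 10000.
Ratio = 60.5577 ÷ 64.6947 = 0.93605.

0.936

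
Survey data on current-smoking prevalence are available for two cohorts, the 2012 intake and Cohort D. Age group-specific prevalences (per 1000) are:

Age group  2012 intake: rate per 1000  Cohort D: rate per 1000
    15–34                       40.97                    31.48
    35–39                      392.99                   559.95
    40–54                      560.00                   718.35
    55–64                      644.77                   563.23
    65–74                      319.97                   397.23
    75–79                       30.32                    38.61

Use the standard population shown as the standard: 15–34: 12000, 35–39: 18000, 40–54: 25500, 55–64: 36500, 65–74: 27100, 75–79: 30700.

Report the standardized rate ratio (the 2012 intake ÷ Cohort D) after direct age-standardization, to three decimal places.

Standard total = 149800; weights = 0.0801, 0.1202, 0.1702, 0.2437, 0.1809, 0.2049.
The 2012 intake: 0.0801×40.97 + 0.1202×392.99 + 0.1702×560.00 + 0.2437×644.77 + 0.1809×319.97 + 0.2049×30.32 = 367.0332 per 1000.
Cohort D: 0.0801×31.48 + 0.1202×559.95 + 0.1702×718.35 + 0.2437×563.23 + 0.1809×397.23 + 0.2049×38.61 = 409.0984 per 1000.
Ratio = 367.0332 ÷ 409.0984 = 0.89718.

0.897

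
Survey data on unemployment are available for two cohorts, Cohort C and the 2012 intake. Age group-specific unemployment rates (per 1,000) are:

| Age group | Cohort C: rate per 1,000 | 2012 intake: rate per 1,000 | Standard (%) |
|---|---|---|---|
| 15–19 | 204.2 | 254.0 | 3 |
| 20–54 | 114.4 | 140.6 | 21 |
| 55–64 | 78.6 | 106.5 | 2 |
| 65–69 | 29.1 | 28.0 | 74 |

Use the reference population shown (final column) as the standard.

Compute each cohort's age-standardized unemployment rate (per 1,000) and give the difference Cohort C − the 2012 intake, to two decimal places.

-6.74

Standard weights: 0.03, 0.21, 0.02, 0.74.
Cohort C: 0.0300×204.2 + 0.2100×114.4 + 0.0200×78.6 + 0.7400×29.1 = 53.2560 per 1,000.
The 2012 intake: 0.0300×254.0 + 0.2100×140.6 + 0.0200×106.5 + 0.7400×28.0 = 59.9960 per 1,000.
Difference = 53.2560 − 59.9960 = -6.7400.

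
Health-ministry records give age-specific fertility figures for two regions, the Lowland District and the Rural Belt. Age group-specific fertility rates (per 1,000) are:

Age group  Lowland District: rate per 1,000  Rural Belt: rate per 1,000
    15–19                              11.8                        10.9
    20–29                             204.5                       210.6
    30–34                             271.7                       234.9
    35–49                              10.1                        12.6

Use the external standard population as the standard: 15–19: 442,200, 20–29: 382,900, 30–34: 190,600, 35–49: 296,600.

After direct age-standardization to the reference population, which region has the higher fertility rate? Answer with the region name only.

Lowland District

Standard total = 1,312,300; weights = 0.3370, 0.2918, 0.1452, 0.2260.
The Lowland District: 0.3370×11.8 + 0.2918×204.5 + 0.1452×271.7 + 0.2260×10.1 = 105.3895 per 1,000.
The Rural Belt: 0.3370×10.9 + 0.2918×210.6 + 0.1452×234.9 + 0.2260×12.6 = 102.0863 per 1,000.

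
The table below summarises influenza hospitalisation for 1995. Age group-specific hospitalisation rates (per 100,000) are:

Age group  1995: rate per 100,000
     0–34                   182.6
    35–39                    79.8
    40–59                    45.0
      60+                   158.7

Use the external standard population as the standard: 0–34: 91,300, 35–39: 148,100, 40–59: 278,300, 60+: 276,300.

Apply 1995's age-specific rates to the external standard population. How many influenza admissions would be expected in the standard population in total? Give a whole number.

849

Expected influenza admissions = Σ (standard pop × age-specific rate ÷ 100,000)
= 91,300×182.6/100,000 + 148,100×79.8/100,000 + 278,300×45.0/100,000 + 276,300×158.7/100,000
= 166.71 + 118.18 + 125.23 + 438.49 = 848.62.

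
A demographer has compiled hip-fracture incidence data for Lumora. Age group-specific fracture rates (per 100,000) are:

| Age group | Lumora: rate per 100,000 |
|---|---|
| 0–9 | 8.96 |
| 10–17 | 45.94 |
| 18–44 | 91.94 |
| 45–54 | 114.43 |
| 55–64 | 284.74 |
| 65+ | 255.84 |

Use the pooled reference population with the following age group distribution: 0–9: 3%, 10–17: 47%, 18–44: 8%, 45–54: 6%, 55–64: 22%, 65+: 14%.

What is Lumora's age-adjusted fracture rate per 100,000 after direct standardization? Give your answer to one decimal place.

Standard weights: 0.03, 0.47, 0.08, 0.06, 0.22, 0.14.
Standardized rate: 0.0300×8.96 + 0.4700×45.94 + 0.0800×91.94 + 0.0600×114.43 + 0.2200×284.74 + 0.1400×255.84 = 134.5420 per 100,000.

134.5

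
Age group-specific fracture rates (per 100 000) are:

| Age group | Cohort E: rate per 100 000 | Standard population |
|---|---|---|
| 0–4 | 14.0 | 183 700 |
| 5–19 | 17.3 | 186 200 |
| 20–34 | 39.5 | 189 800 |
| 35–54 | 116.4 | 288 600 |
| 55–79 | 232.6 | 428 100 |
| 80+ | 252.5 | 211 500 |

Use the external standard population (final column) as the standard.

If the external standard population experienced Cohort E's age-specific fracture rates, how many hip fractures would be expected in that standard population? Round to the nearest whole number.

Expected hip fractures = Σ (standard pop × age-specific rate ÷ 100 000)
= 183 700×14.0/100 000 + 186 200×17.3/100 000 + 189 800×39.5/100 000 + 288 600×116.4/100 000 + 428 100×232.6/100 000 + 211 500×252.5/100 000
= 25.72 + 32.21 + 74.97 + 335.93 + 995.76 + 534.04 = 1998.63.

1999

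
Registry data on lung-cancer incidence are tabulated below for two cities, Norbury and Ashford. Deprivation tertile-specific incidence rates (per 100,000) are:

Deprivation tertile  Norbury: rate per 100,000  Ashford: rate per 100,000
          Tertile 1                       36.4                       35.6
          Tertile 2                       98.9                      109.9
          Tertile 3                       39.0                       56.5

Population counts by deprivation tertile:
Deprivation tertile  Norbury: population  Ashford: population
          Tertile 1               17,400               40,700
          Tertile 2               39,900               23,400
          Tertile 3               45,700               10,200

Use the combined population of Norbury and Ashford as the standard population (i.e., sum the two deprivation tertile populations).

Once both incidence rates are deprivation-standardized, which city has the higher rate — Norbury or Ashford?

Combined standard total = 177,300; weights = 0.3277, 0.3570, 0.3153.
Norbury: 0.3277×36.4 + 0.3570×98.9 + 0.3153×39.0 = 59.5336 per 100,000.
Ashford: 0.3277×35.6 + 0.3570×109.9 + 0.3153×56.5 = 68.7162 per 100,000.

Ashford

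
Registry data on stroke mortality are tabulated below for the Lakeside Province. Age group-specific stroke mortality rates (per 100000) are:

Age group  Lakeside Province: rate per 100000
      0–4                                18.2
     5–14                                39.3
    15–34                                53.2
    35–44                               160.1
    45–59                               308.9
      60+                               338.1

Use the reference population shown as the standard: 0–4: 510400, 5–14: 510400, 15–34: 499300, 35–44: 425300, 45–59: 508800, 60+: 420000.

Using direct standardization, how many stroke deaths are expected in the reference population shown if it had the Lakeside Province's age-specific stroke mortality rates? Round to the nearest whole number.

4232

Expected stroke deaths = Σ (standard pop × age-specific rate ÷ 100000)
= 510400×18.2/100000 + 510400×39.3/100000 + 499300×53.2/100000 + 425300×160.1/100000 + 508800×308.9/100000 + 420000×338.1/100000
= 92.89 + 200.59 + 265.63 + 680.91 + 1571.68 + 1420.02 = 4231.72.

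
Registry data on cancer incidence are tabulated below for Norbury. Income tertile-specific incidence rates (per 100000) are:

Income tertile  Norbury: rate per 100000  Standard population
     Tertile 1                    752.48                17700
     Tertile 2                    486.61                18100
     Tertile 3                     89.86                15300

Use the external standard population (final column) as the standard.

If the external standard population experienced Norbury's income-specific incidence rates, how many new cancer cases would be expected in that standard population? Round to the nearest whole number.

235

Expected new cancer cases = Σ (standard pop × income-specific rate ÷ 100000)
= 17700×752.48/100000 + 18100×486.61/100000 + 15300×89.86/100000
= 133.19 + 88.08 + 13.75 = 235.01.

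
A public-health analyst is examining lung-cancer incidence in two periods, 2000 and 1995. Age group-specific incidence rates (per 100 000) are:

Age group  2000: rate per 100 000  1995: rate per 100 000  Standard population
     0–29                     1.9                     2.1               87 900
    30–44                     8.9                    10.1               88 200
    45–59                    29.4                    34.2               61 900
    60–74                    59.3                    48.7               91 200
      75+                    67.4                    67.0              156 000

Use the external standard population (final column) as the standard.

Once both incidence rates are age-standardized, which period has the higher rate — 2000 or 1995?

2000

Standard total = 485 200; weights = 0.1812, 0.1818, 0.1276, 0.1880, 0.3215.
2000: 0.1812×1.9 + 0.1818×8.9 + 0.1276×29.4 + 0.1880×59.3 + 0.3215×67.4 = 38.5293 per 100 000.
1995: 0.1812×2.1 + 0.1818×10.1 + 0.1276×34.2 + 0.1880×48.7 + 0.3215×67.0 = 37.2750 per 100 000.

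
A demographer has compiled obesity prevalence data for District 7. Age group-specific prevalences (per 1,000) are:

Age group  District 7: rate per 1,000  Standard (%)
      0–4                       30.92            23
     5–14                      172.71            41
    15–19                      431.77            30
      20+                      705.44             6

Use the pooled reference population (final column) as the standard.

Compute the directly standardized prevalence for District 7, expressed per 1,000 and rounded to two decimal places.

Standard weights: 0.23, 0.41, 0.30, 0.06.
Standardized rate: 0.2300×30.92 + 0.4100×172.71 + 0.3000×431.77 + 0.0600×705.44 = 249.7801 per 1,000.

249.78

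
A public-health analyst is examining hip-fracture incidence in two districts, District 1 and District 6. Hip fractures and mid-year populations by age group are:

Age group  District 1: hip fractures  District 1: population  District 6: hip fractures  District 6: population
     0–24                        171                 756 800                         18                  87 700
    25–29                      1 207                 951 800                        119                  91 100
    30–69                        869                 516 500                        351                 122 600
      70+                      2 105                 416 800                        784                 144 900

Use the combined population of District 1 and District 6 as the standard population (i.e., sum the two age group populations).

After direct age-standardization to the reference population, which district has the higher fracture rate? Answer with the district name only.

Age-specific rates per 100 000 for District 1: 22.60, 126.81, 168.25, 505.04.
For District 6: 20.52, 130.63, 286.30, 541.06.
Combined standard total = 3 088 200; weights = 0.2735, 0.3377, 0.2069, 0.1819.
District 1: 0.2735×22.60 + 0.3377×126.81 + 0.2069×168.25 + 0.1819×505.04 = 175.6821 per 100 000.
District 6: 0.2735×20.52 + 0.3377×130.63 + 0.2069×286.30 + 0.1819×541.06 = 207.3861 per 100 000.

District 6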